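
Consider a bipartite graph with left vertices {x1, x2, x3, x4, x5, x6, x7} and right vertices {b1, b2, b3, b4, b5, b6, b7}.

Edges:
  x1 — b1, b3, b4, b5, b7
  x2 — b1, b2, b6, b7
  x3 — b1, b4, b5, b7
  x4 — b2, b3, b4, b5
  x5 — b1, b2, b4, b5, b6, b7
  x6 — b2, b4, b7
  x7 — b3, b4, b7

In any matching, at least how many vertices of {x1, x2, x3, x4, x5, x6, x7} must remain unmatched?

For example, pair x1–b7, x2–b6, x3–b5, x4–b4, x5–b1, x6–b2, x7–b3.
This saturates every left vertex, so 7 is the maximum.
That matches 7 of the 7, leaving 0 unmatched; no matching can do better.

0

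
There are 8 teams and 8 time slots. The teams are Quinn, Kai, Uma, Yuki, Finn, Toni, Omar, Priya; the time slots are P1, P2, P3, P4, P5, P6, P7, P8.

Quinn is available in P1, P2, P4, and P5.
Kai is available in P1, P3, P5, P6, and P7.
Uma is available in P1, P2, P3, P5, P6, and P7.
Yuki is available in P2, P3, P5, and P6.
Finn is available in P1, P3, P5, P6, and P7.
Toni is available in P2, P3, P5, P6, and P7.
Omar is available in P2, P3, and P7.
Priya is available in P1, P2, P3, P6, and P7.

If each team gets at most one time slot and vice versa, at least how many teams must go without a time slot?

A valid assignment of size 7: Quinn–P4, Kai–P6, Uma–P3, Yuki–P5, Finn–P1, Toni–P2, Omar–P7.
The set {Kai, Uma, Yuki, Finn, Toni, Omar, Priya} has only 6 neighbours ({P1, P2, P3, P5, P6, P7}), so by Hall's theorem at most 7 of the 8 teams can be matched.
That matches 7 of the 8, leaving 1 unmatched; no matching can do better.

1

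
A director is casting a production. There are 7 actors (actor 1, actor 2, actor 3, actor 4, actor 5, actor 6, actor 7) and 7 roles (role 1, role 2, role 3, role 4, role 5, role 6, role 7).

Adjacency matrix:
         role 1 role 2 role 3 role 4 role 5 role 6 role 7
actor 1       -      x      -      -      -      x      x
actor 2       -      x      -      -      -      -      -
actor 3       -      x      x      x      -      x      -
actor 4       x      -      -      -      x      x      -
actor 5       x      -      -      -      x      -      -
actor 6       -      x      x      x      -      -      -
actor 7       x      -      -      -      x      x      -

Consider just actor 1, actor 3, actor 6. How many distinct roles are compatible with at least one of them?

5

The union of neighbours of {actor 1, actor 3, actor 6} is {role 2, role 3, role 4, role 6, role 7}, which has 5 elements.
Since |N(S)| = 5 ≥ |S| = 3, Hall's condition holds for this subset.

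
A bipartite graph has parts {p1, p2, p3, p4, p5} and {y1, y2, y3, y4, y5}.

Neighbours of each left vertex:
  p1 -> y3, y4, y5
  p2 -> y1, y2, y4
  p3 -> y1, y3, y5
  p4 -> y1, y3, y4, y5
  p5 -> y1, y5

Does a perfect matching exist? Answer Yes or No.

Yes

A valid assignment of size 5: p1→y5, p2→y2, p3→y3, p4→y4, p5→y1.
Every left vertex is matched, so this is a perfect matching.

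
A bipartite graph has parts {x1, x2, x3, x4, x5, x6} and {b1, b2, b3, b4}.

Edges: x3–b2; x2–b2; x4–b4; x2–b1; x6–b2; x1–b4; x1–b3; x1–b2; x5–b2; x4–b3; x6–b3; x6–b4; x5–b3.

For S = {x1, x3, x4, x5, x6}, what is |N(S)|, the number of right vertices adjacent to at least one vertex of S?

3

The union of neighbours of {x1, x3, x4, x5, x6} is {b2, b3, b4}, which has 3 elements.
Since |N(S)| = 3 < |S| = 5, Hall's condition fails for this subset.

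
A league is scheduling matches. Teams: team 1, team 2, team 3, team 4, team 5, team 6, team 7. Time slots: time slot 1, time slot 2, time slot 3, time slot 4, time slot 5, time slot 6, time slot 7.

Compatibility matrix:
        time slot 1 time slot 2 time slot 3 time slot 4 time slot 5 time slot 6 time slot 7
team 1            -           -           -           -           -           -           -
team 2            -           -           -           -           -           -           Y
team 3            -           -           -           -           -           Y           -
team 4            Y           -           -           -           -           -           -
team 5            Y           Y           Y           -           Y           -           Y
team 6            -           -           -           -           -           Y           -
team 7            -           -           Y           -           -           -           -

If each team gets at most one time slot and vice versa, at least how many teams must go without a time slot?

2

One maximum matching: team 2→time slot 7, team 3→time slot 6, team 4→time slot 1, team 5→time slot 5, team 7→time slot 3.
The set {team 1, team 3, team 6} has only 1 neighbour ({time slot 6}), so by Hall's theorem at most 5 of the 7 teams can be matched.
That matches 5 of the 7, leaving 2 unmatched; no matching can do better.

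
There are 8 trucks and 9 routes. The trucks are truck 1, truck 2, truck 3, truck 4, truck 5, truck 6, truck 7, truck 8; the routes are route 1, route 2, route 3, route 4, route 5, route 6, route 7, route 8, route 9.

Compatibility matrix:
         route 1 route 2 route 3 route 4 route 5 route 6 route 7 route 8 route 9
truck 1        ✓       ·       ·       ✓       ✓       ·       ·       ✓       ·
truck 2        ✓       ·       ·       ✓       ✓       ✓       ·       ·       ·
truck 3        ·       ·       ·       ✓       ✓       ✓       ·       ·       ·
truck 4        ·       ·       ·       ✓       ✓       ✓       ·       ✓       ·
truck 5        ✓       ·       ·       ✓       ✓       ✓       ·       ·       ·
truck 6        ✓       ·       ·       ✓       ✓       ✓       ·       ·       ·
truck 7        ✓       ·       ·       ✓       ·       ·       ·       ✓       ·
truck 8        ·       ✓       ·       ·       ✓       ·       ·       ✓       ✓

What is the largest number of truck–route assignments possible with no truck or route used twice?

One maximum matching: truck 1–route 8, truck 2–route 1, truck 3–route 5, truck 4–route 4, truck 5–route 6, truck 8–route 2.
The set {truck 1, truck 2, truck 3, truck 4, truck 5, truck 6, truck 7} has only 5 neighbours ({route 1, route 4, route 5, route 6, route 8}), so by Hall's theorem at most 6 of the 8 trucks can be matched.

6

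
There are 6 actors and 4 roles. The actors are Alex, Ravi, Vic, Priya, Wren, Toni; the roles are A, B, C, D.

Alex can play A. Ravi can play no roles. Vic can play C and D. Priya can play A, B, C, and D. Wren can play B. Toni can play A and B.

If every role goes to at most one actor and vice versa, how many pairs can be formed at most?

One maximum matching: Alex–A, Vic–D, Priya–C, Wren–B.
The set {Alex, Ravi, Wren, Toni} has only 2 neighbours ({A, B}), so by Hall's theorem at most 4 of the 6 actors can be matched.

4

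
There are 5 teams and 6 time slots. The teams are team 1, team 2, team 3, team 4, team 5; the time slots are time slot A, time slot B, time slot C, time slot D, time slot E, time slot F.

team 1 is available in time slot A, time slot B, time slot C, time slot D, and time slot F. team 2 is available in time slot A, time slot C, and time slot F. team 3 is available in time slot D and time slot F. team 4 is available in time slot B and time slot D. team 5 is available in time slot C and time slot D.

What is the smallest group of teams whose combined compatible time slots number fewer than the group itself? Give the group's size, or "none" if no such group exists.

A matching saturating every team exists, for instance team 1→time slot C, team 2→time slot A, team 3→time slot F, team 4→time slot B, team 5→time slot D.
By Hall's marriage theorem, this means |N(S)| ≥ |S| for every subset S, so no violating subset exists.

none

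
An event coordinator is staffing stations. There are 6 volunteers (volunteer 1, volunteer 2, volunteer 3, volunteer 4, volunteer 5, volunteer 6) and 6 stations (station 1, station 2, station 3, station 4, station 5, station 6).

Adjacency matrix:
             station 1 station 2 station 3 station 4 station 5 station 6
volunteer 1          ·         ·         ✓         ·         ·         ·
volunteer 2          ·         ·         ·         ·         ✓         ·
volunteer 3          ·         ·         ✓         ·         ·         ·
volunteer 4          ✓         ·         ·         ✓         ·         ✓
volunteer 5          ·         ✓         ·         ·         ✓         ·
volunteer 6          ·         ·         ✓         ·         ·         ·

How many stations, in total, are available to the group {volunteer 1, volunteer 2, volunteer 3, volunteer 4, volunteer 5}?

6

The union of neighbours of {volunteer 1, volunteer 2, volunteer 3, volunteer 4, volunteer 5} is {station 1, station 2, station 3, station 4, station 5, station 6}, which has 6 elements.
Since |N(S)| = 6 ≥ |S| = 5, Hall's condition holds for this subset.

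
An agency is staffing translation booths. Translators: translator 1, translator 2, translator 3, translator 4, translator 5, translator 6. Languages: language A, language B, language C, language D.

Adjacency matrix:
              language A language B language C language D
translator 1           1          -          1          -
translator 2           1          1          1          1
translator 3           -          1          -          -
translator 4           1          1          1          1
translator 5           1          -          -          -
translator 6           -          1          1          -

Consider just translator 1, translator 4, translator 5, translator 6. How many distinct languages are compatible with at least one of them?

The union of neighbours of {translator 1, translator 4, translator 5, translator 6} is {language A, language B, language C, language D}, which has 4 elements.
Since |N(S)| = 4 ≥ |S| = 4, Hall's condition holds for this subset.

4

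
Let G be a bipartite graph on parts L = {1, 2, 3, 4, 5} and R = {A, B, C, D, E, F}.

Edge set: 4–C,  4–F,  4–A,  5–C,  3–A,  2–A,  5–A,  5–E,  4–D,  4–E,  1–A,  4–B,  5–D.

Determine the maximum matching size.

A valid assignment of size 3: 1-A, 4-B, 5-E.
The set {1, 2, 3} has only 1 neighbour ({A}), so by Hall's theorem at most 3 of the 5 left vertices can be matched.

3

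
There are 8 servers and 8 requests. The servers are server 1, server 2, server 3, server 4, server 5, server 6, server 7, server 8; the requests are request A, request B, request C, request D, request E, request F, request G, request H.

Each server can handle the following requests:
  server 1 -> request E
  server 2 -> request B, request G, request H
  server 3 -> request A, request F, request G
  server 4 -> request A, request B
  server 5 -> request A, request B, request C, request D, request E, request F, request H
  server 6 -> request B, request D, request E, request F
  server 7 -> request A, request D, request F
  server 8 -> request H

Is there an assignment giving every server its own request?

Yes

For example, pair server 1-request E, server 2-request G, server 3-request F, server 4-request B, server 5-request C, server 6-request D, server 7-request A, server 8-request H.
All 8 servers are covered.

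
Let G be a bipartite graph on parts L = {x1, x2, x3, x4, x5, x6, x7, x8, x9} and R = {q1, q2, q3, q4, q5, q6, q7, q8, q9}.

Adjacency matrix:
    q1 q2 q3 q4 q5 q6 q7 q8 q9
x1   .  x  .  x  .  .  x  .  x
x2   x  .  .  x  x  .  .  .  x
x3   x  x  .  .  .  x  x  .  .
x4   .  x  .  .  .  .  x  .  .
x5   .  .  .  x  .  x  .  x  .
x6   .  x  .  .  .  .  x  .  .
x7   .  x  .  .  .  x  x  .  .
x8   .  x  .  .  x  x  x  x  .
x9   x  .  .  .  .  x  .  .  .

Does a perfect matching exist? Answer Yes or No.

The set {x3, x4, x6, x7, x9} has only 4 neighbours ({q1, q2, q6, q7}), so by Hall's theorem at most 8 of the 9 left vertices can be matched.
Hence no matching covers every left vertex.

No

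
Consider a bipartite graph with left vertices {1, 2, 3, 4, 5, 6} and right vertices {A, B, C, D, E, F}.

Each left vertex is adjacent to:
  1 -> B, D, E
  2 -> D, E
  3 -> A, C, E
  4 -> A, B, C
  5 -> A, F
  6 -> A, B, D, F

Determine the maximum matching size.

One maximum matching: 1–E, 2–D, 3–A, 4–C, 5–F, 6–B.
This saturates every left vertex, so 6 is the maximum.

6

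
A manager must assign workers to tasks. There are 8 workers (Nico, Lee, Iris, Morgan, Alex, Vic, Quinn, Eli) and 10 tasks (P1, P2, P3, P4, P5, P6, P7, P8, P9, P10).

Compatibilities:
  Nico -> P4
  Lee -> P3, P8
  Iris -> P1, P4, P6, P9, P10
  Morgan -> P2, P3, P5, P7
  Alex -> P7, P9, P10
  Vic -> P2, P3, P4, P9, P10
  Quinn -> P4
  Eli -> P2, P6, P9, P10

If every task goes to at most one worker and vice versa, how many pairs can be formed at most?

For example, pair Nico-P4, Lee-P8, Iris-P1, Morgan-P7, Alex-P10, Vic-P3, Eli-P9.
The set {Nico, Quinn} has only 1 neighbour ({P4}), so by Hall's theorem at most 7 of the 8 workers can be matched.

7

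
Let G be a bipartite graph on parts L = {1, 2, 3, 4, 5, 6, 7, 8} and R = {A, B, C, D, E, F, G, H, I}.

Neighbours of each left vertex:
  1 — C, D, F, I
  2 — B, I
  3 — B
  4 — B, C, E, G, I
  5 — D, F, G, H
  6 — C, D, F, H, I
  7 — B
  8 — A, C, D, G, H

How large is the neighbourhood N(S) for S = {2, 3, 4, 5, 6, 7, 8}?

9

The union of neighbours of {2, 3, 4, 5, 6, 7, 8} is {A, B, C, D, E, F, G, H, I}, which has 9 elements.
Since |N(S)| = 9 ≥ |S| = 7, Hall's condition holds for this subset.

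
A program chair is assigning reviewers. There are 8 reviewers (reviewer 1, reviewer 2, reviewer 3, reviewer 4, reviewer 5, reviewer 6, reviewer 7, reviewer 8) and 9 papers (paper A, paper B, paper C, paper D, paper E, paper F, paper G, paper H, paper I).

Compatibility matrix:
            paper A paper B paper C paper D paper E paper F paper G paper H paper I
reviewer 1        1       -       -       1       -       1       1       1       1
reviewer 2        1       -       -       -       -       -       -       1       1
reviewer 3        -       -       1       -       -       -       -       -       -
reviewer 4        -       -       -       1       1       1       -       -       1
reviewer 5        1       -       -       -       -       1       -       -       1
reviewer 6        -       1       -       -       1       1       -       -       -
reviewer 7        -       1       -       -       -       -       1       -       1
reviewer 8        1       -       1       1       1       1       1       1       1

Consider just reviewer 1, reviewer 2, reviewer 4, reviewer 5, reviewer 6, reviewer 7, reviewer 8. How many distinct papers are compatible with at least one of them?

9

The union of neighbours of {reviewer 1, reviewer 2, reviewer 4, reviewer 5, reviewer 6, reviewer 7, reviewer 8} is {paper A, paper B, paper C, paper D, paper E, paper F, paper G, paper H, paper I}, which has 9 elements.
Since |N(S)| = 9 ≥ |S| = 7, Hall's condition holds for this subset.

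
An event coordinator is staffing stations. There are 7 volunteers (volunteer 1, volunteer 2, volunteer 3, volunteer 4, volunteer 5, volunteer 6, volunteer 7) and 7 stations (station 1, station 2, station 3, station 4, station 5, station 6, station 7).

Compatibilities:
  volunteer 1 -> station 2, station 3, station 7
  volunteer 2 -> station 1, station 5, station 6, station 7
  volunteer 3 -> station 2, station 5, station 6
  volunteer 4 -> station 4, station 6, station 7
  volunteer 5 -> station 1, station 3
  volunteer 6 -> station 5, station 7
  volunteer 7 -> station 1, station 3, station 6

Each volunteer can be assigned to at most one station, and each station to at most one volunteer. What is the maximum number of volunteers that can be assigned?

For example, pair volunteer 1→station 2, volunteer 2→station 7, volunteer 3→station 6, volunteer 4→station 4, volunteer 5→station 3, volunteer 6→station 5, volunteer 7→station 1.
All 7 volunteers are matched, so no larger matching exists.

7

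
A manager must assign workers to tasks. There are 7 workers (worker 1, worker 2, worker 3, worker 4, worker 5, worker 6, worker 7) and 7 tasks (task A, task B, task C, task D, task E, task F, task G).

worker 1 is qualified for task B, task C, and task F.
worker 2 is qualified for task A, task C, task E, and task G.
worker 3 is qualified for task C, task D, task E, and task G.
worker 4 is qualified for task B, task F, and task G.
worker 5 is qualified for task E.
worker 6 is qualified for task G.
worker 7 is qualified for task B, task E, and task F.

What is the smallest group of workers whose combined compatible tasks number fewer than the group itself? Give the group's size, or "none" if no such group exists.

none

A matching saturating every worker exists, for instance worker 1→task C, worker 2→task A, worker 3→task D, worker 4→task F, worker 5→task E, worker 6→task G, worker 7→task B.
By Hall's marriage theorem, this means |N(S)| ≥ |S| for every subset S, so no violating subset exists.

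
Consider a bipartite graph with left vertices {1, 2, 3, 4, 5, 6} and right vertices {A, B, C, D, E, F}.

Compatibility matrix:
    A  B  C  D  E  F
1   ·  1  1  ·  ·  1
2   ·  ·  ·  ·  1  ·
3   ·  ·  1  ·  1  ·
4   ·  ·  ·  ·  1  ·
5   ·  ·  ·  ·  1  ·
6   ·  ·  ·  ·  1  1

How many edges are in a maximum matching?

4

One maximum matching: 1→B, 2→E, 3→C, 6→F.
The set {2, 4, 5} has only 1 neighbour ({E}), so by Hall's theorem at most 4 of the 6 left vertices can be matched.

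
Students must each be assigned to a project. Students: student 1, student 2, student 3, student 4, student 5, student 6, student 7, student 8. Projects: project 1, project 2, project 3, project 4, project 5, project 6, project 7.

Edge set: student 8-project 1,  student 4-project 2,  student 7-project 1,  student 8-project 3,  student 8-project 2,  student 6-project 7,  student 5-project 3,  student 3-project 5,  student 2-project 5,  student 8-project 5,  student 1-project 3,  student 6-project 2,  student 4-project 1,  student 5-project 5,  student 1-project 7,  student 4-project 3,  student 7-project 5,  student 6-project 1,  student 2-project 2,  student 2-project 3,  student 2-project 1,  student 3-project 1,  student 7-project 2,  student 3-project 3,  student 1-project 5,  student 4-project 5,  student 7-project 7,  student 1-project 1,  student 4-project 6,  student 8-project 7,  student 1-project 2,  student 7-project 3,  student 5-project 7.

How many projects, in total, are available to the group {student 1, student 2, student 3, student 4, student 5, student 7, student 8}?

6

The union of neighbours of {student 1, student 2, student 3, student 4, student 5, student 7, student 8} is {project 1, project 2, project 3, project 5, project 6, project 7}, which has 6 elements.
Since |N(S)| = 6 < |S| = 7, Hall's condition fails for this subset.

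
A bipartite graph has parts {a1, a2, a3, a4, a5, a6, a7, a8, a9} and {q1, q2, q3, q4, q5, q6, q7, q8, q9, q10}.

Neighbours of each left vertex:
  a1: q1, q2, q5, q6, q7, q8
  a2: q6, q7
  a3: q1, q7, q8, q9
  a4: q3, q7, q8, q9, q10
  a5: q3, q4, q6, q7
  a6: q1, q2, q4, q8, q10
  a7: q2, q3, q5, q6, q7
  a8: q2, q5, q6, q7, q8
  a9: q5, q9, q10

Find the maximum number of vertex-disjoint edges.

9

For example, pair a1→q1, a2→q7, a3→q8, a4→q9, a5→q4, a6→q2, a7→q3, a8→q6, a9→q5.
All 9 left vertices are matched, so no larger matching exists.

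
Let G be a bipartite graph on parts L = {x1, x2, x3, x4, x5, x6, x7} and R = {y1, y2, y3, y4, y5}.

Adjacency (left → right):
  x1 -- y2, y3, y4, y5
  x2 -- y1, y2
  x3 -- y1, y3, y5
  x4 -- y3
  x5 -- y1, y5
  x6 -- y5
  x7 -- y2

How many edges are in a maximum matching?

For example, pair x1-y4, x2-y2, x3-y5, x4-y3, x5-y1.
The set {x2, x3, x4, x5, x6, x7} has only 4 neighbours ({y1, y2, y3, y5}), so by Hall's theorem at most 5 of the 7 left vertices can be matched.

5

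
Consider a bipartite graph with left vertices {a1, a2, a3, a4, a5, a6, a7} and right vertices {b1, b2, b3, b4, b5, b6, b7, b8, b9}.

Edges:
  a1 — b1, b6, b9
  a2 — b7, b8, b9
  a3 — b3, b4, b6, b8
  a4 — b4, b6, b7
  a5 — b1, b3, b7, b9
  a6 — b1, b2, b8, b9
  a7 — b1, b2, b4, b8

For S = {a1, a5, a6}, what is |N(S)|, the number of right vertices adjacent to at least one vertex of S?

The union of neighbours of {a1, a5, a6} is {b1, b2, b3, b6, b7, b8, b9}, which has 7 elements.
Since |N(S)| = 7 ≥ |S| = 3, Hall's condition holds for this subset.

7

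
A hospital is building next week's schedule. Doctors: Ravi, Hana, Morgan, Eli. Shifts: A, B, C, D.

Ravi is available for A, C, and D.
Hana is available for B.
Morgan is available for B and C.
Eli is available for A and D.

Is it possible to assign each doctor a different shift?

A valid assignment of size 4: Ravi–A, Hana–B, Morgan–C, Eli–D.
Every doctor is matched, so this is a perfect matching.

Yes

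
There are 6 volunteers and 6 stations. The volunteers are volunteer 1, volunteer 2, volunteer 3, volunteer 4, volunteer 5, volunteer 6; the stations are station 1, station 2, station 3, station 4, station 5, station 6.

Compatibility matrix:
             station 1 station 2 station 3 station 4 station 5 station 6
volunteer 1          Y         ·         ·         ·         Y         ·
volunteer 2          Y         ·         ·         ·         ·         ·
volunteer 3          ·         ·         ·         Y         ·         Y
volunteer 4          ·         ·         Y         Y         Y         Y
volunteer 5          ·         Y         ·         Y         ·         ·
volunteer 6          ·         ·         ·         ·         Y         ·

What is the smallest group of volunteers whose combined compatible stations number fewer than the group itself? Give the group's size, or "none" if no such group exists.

3

Take S = {volunteer 1, volunteer 2, volunteer 6}. Its neighbourhood is {station 1, station 5}, so |N(S)| = 2 < |S| = 3.
Every subset of size less than 3 has at least as many neighbours as members, so 3 is the minimum.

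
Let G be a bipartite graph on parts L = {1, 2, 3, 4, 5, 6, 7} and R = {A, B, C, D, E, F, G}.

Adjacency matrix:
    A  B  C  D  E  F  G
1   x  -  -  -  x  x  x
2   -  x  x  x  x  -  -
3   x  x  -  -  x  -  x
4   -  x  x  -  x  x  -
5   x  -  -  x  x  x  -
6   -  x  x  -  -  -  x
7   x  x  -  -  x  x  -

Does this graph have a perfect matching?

For example, pair 1-A, 2-E, 3-G, 4-F, 5-D, 6-C, 7-B.
Every left vertex is matched, so this is a perfect matching.

Yes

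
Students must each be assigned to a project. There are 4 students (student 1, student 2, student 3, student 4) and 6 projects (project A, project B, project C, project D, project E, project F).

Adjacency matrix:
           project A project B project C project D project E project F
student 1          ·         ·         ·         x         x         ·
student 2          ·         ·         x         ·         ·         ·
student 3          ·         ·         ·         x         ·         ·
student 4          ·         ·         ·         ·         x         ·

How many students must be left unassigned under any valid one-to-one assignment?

1

For example, pair student 1–project E, student 2–project C, student 3–project D.
The set {student 1, student 3, student 4} has only 2 neighbours ({project D, project E}), so by Hall's theorem at most 3 of the 4 students can be matched.
That matches 3 of the 4, leaving 1 unmatched; no matching can do better.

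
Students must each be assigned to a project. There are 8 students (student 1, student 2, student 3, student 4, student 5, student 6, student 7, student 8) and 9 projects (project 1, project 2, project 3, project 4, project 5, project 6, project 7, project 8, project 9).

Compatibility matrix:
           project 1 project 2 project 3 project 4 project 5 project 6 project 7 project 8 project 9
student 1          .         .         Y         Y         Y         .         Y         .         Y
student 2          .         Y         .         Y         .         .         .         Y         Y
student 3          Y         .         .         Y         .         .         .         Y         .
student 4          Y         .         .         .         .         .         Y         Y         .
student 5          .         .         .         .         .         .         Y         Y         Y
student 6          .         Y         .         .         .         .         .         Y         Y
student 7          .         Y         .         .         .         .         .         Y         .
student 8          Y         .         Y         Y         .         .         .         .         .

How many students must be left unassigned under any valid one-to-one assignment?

A valid assignment of size 8: student 1–project 5, student 2–project 9, student 3–project 4, student 4–project 1, student 5–project 7, student 6–project 2, student 7–project 8, student 8–project 3.
This saturates every student, so 8 is the maximum.
That matches 8 of the 8, leaving 0 unmatched; no matching can do better.

0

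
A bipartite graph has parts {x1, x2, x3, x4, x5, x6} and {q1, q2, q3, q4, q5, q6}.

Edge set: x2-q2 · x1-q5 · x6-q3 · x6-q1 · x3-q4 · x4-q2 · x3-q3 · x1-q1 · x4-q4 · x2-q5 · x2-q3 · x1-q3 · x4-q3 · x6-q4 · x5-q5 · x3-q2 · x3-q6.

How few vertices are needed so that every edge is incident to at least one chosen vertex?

A maximum matching has 6 edges (e.g. x1–q1, x2–q3, x3–q6, x4–q2, x5–q5, x6–q4).
By König's theorem the minimum vertex cover has the same size. One such cover is {x1, x2, x3, x4, x5, x6}.

6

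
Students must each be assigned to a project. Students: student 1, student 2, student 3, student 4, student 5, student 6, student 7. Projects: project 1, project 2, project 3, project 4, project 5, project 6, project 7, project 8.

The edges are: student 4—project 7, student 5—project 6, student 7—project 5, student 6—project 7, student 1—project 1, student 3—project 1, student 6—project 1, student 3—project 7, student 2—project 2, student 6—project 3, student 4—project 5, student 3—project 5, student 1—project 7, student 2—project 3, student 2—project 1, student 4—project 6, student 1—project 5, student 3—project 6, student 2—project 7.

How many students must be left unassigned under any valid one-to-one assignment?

One maximum matching: student 1-project 1, student 2-project 2, student 3-project 5, student 4-project 7, student 5-project 6, student 6-project 3.
The set {student 1, student 3, student 4, student 5, student 7} has only 4 neighbours ({project 1, project 5, project 6, project 7}), so by Hall's theorem at most 6 of the 7 students can be matched.
That matches 6 of the 7, leaving 1 unmatched; no matching can do better.

1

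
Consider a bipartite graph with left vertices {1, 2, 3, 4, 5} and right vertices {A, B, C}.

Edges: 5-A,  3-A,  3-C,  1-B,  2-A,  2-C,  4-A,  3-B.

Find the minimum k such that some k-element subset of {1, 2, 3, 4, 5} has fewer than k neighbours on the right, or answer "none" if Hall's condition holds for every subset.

Take S = {4, 5}. Its neighbourhood is {A}, so |N(S)| = 1 < |S| = 2.
No single vertex violates Hall's condition since each has at least one neighbour, so 2 is the minimum.

2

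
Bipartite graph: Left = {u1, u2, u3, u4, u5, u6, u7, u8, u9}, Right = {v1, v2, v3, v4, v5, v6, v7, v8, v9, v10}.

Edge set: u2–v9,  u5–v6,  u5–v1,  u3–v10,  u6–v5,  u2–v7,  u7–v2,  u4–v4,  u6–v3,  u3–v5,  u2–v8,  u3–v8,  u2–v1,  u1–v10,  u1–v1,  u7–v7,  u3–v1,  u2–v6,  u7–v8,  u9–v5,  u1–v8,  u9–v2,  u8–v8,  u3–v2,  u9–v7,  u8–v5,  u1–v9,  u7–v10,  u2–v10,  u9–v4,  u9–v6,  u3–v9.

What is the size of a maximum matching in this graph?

A valid assignment of size 9: u1-v8, u2-v9, u3-v1, u4-v4, u5-v6, u6-v3, u7-v10, u8-v5, u9-v2.
All 9 left vertices are matched, so no larger matching exists.

9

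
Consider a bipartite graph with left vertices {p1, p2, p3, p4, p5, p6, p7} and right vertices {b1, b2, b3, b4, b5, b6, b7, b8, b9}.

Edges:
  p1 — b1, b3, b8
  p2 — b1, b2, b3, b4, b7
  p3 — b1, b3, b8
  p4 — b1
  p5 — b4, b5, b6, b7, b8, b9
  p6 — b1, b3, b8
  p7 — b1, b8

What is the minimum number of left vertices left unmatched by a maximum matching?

2

One maximum matching: p1→b8, p2→b4, p3→b3, p4→b1, p5→b7.
The set {p1, p3, p4, p6, p7} has only 3 neighbours ({b1, b3, b8}), so by Hall's theorem at most 5 of the 7 left vertices can be matched.
That matches 5 of the 7, leaving 2 unmatched; no matching can do better.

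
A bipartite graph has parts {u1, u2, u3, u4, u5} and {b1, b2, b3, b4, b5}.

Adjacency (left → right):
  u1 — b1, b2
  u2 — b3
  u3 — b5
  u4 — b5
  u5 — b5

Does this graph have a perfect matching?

The set {u3, u4, u5} has only 1 neighbour ({b5}), so by Hall's theorem at most 3 of the 5 left vertices can be matched.
Hence no matching covers every left vertex.

No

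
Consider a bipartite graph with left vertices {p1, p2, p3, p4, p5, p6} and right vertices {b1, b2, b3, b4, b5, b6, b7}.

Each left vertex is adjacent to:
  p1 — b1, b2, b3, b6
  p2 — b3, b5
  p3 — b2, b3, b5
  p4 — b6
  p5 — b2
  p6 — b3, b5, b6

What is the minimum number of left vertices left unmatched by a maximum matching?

1

One maximum matching: p1→b1, p2→b5, p3→b3, p4→b6, p5→b2.
The set {p2, p3, p4, p5, p6} has only 4 neighbours ({b2, b3, b5, b6}), so by Hall's theorem at most 5 of the 6 left vertices can be matched.
That matches 5 of the 6, leaving 1 unmatched; no matching can do better.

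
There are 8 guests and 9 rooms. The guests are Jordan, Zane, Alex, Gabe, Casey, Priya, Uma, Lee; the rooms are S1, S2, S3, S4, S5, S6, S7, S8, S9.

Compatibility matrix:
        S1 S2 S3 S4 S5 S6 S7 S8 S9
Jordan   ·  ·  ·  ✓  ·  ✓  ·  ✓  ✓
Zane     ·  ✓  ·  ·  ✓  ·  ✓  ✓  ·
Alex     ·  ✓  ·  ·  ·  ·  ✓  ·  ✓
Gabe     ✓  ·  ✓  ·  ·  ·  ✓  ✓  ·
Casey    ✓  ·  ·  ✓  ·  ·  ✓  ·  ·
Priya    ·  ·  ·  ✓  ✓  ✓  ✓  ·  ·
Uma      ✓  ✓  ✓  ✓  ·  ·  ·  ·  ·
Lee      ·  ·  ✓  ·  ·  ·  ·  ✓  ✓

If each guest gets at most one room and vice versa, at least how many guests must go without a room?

0

One maximum matching: Jordan→S6, Zane→S2, Alex→S9, Gabe→S3, Casey→S7, Priya→S5, Uma→S4, Lee→S8.
All 8 guests are matched, so no larger matching exists.
That matches 8 of the 8, leaving 0 unmatched; no matching can do better.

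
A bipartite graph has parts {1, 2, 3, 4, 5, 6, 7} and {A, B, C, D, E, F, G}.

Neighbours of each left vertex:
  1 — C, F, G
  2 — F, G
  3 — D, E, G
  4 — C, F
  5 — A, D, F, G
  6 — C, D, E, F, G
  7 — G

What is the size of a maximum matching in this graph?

6

A valid assignment of size 6: 1-C, 2-G, 3-D, 4-F, 5-A, 6-E.
The set {1, 2, 4, 7} has only 3 neighbours ({C, F, G}), so by Hall's theorem at most 6 of the 7 left vertices can be matched.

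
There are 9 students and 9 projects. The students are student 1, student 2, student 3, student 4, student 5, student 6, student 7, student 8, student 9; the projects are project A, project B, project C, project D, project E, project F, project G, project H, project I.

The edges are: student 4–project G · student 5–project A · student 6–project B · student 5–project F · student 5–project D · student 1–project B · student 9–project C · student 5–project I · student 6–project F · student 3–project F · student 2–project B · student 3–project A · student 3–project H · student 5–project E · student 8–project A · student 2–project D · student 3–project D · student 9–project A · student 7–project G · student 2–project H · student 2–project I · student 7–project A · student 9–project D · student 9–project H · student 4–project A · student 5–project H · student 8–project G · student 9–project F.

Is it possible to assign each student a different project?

No

The set {student 4, student 7, student 8} has only 2 neighbours ({project A, project G}), so by Hall's theorem at most 8 of the 9 students can be matched.
Hence no matching covers every student.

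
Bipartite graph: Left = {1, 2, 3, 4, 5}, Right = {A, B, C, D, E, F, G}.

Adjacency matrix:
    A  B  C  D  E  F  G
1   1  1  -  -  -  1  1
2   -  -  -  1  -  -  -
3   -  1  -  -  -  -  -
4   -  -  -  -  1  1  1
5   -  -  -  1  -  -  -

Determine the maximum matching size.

One maximum matching: 1-F, 2-D, 3-B, 4-E.
The set {2, 5} has only 1 neighbour ({D}), so by Hall's theorem at most 4 of the 5 left vertices can be matched.

4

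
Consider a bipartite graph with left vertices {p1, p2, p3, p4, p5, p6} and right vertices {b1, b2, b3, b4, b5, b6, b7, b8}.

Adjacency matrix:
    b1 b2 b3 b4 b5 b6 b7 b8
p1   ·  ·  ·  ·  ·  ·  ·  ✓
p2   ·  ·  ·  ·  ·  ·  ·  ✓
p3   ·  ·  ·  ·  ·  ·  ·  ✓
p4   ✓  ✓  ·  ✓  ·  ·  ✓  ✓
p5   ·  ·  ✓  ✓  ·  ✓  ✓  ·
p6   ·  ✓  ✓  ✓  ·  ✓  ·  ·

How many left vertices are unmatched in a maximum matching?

For example, pair p1→b8, p4→b7, p5→b6, p6→b3.
The set {p1, p2, p3} has only 1 neighbour ({b8}), so by Hall's theorem at most 4 of the 6 left vertices can be matched.
That matches 4 of the 6, leaving 2 unmatched; no matching can do better.

2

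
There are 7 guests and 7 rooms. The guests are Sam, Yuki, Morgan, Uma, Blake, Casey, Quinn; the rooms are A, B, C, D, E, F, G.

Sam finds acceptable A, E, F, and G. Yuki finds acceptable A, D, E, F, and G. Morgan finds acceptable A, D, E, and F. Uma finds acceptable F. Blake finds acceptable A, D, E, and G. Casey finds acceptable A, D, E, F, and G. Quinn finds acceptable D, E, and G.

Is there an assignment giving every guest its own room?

The set {Sam, Yuki, Morgan, Uma, Blake, Casey, Quinn} has only 5 neighbours ({A, D, E, F, G}), so by Hall's theorem at most 5 of the 7 guests can be matched.
Hence no matching covers every guest.

No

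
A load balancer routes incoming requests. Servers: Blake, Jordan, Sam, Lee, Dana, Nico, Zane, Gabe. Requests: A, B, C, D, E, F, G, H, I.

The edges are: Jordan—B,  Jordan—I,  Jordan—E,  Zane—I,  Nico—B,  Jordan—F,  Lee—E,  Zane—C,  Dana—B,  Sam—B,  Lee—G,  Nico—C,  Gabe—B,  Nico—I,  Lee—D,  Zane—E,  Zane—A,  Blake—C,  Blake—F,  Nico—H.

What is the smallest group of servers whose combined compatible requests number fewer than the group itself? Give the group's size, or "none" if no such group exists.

2

Take S = {Sam, Dana}. Its neighbourhood is {B}, so |N(S)| = 1 < |S| = 2.
No single vertex violates Hall's condition since each has at least one neighbour, so 2 is the minimum.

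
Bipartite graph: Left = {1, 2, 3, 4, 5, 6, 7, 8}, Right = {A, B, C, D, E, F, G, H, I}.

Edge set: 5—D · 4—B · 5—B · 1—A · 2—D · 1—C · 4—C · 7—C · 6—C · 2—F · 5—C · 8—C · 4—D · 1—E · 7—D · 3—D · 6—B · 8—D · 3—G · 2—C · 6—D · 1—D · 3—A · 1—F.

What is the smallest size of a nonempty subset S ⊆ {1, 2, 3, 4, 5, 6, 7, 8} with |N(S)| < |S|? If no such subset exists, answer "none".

Take S = {4, 5, 6, 7}. Its neighbourhood is {B, C, D}, so |N(S)| = 3 < |S| = 4.
Every subset of size less than 4 has at least as many neighbours as members, so 4 is the minimum.

4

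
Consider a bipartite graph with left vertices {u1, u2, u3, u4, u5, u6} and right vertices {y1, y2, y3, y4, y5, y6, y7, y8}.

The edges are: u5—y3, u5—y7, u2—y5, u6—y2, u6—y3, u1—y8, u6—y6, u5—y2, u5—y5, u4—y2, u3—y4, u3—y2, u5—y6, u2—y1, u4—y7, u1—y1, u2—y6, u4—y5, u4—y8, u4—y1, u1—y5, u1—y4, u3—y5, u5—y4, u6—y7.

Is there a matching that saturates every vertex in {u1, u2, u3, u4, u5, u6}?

Yes

For example, pair u1-y4, u2-y1, u3-y2, u4-y7, u5-y6, u6-y3.
Every left vertex is matched, so this matching saturates all of them.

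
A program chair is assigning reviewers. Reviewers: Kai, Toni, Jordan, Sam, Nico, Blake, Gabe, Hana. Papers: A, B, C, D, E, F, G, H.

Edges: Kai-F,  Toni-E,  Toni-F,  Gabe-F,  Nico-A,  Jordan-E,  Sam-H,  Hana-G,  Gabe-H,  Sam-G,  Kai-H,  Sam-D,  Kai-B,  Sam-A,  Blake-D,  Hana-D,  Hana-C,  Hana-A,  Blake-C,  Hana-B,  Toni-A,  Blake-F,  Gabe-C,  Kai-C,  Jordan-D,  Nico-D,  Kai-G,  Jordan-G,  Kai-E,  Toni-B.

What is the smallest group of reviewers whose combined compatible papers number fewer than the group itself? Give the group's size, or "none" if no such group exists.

none

A matching saturating every reviewer exists, for instance Kai→E, Toni→B, Jordan→D, Sam→H, Nico→A, Blake→C, Gabe→F, Hana→G.
By Hall's marriage theorem, this means |N(S)| ≥ |S| for every subset S, so no violating subset exists.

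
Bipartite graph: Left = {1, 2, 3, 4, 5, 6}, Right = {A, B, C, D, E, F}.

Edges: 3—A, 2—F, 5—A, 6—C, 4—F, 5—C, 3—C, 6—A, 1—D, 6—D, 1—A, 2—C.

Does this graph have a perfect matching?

The set {1, 2, 3, 4, 5, 6} has only 4 neighbours ({A, C, D, F}), so by Hall's theorem at most 4 of the 6 left vertices can be matched.
Hence no matching covers every left vertex.

No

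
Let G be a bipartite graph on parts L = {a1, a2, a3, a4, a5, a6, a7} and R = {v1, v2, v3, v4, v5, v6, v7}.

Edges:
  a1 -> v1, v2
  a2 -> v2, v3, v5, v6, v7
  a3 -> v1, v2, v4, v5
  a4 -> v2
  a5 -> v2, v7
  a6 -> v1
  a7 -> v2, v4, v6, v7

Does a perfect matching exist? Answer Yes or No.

The set {a1, a4, a6} has only 2 neighbours ({v1, v2}), so by Hall's theorem at most 6 of the 7 left vertices can be matched.
Hence no matching covers every left vertex.

No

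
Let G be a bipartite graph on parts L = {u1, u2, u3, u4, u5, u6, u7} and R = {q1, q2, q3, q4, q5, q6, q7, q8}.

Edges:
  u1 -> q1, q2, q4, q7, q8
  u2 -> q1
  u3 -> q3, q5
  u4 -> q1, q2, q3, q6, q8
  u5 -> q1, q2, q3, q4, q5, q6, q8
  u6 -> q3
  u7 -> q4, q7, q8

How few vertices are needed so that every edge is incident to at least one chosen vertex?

7

{u1, u2, u3, u4, u5, u6, u7} is a vertex cover of size 7: every edge has an endpoint in this set.
No smaller cover exists because u1–q7, u2–q1, u3–q5, u4–q6, u5–q4, u6–q3, u7–q8 is a matching of size 7, and a cover must include an endpoint of each of these disjoint edges (König's theorem).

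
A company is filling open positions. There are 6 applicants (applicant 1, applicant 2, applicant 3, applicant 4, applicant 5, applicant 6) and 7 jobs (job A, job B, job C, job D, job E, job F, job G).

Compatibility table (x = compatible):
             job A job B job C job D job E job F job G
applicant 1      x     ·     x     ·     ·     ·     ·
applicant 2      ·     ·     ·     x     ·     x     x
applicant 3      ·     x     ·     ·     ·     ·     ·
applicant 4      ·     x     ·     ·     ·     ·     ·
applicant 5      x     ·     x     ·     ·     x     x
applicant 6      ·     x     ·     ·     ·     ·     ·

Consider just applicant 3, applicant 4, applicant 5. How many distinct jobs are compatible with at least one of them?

The union of neighbours of {applicant 3, applicant 4, applicant 5} is {job A, job B, job C, job F, job G}, which has 5 elements.
Since |N(S)| = 5 ≥ |S| = 3, Hall's condition holds for this subset.

5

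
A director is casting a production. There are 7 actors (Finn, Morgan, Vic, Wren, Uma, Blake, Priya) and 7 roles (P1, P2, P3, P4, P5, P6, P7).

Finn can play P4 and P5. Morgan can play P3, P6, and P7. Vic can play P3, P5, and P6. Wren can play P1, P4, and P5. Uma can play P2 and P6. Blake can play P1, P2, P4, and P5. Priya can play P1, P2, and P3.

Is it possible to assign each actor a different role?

Yes

One maximum matching: Finn-P4, Morgan-P7, Vic-P3, Wren-P5, Uma-P6, Blake-P2, Priya-P1.
All 7 actors are covered.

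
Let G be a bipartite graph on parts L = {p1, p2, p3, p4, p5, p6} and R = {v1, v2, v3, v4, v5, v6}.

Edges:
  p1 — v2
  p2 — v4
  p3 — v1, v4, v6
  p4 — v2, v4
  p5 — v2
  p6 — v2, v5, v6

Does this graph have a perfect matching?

No

The set {p1, p2, p4, p5} has only 2 neighbours ({v2, v4}), so by Hall's theorem at most 4 of the 6 left vertices can be matched.
Hence no matching covers every left vertex.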